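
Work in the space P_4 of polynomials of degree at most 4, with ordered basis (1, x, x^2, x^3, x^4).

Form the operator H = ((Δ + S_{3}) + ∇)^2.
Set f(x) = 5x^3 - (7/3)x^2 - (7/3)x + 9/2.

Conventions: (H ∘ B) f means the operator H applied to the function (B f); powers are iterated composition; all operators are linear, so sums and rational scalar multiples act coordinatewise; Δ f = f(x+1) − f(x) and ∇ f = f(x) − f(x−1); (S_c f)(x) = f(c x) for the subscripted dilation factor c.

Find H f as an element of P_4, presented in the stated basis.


g(x) = 3645x^3 + 891x^2 - 13x + 1483/6

Δ f = 15x^2 + (31/3)x + 1/3
S_{3} f = 135x^3 - 21x^2 - 7x + 9/2
(Δ + S_{3}) f = 135x^3 - 6x^2 + (10/3)x + 29/6
∇ f = 15x^2 - (59/3)x + 5
((Δ + S_{3}) + ∇) f = 135x^3 + 9x^2 - (49/3)x + 59/6
Δ ((Δ + S_{3}) + ∇) f = 405x^2 + 423x + 383/3
S_{3} ((Δ + S_{3}) + ∇) f = 3645x^3 + 81x^2 - 49x + 59/6
(Δ + S_{3}) ((Δ + S_{3}) + ∇) f = 3645x^3 + 486x^2 + 374x + 275/2
∇ ((Δ + S_{3}) + ∇) f = 405x^2 - 387x + 329/3
((Δ + S_{3}) + ∇) ((Δ + S_{3}) + ∇) f = 3645x^3 + 891x^2 - 13x + 1483/6


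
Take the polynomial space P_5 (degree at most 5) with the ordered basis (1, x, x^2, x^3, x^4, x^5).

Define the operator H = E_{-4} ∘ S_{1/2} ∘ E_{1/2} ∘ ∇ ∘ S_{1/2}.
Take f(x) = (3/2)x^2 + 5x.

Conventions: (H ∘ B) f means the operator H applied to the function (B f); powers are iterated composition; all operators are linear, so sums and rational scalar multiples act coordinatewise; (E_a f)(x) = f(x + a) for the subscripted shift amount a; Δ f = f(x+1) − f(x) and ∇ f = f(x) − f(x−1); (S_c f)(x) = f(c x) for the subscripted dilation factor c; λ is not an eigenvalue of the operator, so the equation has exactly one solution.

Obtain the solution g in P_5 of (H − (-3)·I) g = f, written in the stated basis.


write g with unknown coordinates in the stated basis and equate coefficients in (H − (-3)·I) g = f
solving from the highest basis element down gives g = (1/2)x^2 + (13/8)x - 5/48
check: H g = (1/8)x + 5/16
so H g − (-3)·g = (3/2)x^2 + 5x = f ✓

g(x) = (1/2)x^2 + (13/8)x - 5/48


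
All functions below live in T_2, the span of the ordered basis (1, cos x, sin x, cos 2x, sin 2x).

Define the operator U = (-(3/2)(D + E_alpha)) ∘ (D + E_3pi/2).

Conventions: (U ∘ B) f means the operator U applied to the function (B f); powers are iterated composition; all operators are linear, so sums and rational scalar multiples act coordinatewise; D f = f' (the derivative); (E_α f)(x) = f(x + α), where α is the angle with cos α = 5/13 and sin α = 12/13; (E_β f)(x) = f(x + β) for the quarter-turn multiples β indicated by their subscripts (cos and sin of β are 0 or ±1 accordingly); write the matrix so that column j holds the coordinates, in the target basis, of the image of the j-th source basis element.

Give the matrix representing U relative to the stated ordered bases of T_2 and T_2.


the matrix is [[-3/2, 0, 0, 0, 0]; [0, 0, 0, 0, 0]; [0, 0, 0, 0, 0]; [0, 0, 0, 2391/338, 1044/169]; [0, 0, 0, -1044/169, 2391/338]] (rows listed top to bottom)

image of 1: -3/2
image of cos x: 0
image of sin x: 0
image of cos 2x: (2391/338)cos 2x - (1044/169)sin 2x
image of sin 2x: (1044/169)cos 2x + (2391/338)sin 2x
each image's coordinates form column j of the matrix


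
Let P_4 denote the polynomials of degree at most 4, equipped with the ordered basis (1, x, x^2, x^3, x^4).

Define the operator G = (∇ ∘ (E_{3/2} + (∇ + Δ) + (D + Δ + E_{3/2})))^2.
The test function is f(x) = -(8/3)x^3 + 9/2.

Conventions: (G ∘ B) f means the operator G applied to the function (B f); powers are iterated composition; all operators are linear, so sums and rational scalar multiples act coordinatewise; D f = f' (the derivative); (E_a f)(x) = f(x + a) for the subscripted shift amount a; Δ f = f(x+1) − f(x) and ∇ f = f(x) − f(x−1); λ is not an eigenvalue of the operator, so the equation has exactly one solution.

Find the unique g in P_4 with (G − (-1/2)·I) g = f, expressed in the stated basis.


the result is g(x) = -(16/3)x^3 + 256x + 1545

write g with unknown coordinates in the stated basis and equate coefficients in (G − (-1/2)·I) g = f
solving from the highest basis element down gives g = -(16/3)x^3 + 256x + 1545
check: G g = -128x - 768
so G g − (-1/2)·g = -(8/3)x^3 + 9/2 = f ✓


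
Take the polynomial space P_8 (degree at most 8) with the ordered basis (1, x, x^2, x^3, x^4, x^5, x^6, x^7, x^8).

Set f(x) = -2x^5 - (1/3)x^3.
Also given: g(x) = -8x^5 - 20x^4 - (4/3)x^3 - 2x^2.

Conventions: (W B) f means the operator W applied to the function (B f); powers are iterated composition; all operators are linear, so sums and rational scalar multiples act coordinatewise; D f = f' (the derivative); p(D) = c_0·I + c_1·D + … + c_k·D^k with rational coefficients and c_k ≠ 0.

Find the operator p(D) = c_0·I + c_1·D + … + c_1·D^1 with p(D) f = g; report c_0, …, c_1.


c_0 = 4, c_1 = 2

D^0 f = -2x^5 - (1/3)x^3
D^1 f = -10x^4 - x^2
matching coefficients of g against c_0 f + c_1 Df + … from the top degree down determines the c_i
solution: c_0 = 4, c_1 = 2


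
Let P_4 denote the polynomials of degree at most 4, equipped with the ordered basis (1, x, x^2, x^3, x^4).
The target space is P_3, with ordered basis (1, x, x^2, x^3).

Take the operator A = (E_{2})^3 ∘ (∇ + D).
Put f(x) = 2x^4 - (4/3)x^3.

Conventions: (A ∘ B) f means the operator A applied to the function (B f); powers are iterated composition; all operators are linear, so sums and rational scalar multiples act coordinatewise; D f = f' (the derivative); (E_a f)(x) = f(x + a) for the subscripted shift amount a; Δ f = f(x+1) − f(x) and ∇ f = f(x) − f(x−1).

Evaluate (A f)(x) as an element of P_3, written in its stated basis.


∇ f = 8x^3 - 16x^2 + 12x - 10/3
D f = 8x^3 - 4x^2
(∇ + D) f = 16x^3 - 20x^2 + 12x - 10/3
E_{2} (∇ + D) f = 16x^3 + 76x^2 + 124x + 206/3
E_{2} E_{2} (∇ + D) f = 16x^3 + 172x^2 + 620x + 2246/3
E_{2} E_{2} E_{2} (∇ + D) f = 16x^3 + 268x^2 + 1500x + 8414/3

the image equals g(x) = 16x^3 + 268x^2 + 1500x + 8414/3


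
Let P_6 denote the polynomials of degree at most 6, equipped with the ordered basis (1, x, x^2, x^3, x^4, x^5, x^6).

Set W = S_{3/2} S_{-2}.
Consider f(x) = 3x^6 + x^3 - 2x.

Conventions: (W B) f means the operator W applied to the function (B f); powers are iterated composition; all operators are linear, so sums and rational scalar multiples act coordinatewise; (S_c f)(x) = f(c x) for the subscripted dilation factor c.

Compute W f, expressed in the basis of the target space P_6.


the image equals g(x) = 2187x^6 - 27x^3 + 6x

S_{-2} f = 192x^6 - 8x^3 + 4x
S_{3/2} S_{-2} f = 2187x^6 - 27x^3 + 6x


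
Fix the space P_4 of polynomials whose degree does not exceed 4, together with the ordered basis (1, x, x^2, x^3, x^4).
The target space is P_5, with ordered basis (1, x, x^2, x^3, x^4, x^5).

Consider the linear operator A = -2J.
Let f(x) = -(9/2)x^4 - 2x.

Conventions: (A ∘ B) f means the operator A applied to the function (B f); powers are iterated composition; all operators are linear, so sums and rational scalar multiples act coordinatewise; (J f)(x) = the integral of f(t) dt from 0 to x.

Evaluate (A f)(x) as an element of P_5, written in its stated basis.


J f = -(9/10)x^5 - x^2
(-2J) f = (9/5)x^5 + 2x^2

the result is g(x) = (9/5)x^5 + 2x^2


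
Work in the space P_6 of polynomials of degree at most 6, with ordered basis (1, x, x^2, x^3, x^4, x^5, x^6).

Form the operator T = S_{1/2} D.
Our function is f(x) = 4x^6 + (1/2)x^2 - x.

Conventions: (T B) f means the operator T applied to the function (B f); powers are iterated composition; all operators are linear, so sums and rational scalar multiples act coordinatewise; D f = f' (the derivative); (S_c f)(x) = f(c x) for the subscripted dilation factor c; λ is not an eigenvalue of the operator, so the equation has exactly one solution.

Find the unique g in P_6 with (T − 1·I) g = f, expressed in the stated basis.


write g with unknown coordinates in the stated basis and equate coefficients in (T − 1·I) g = f
solving from the highest basis element down gives g = -4x^6 - (3/4)x^5 - (15/64)x^4 - (15/128)x^3 - (301/512)x^2 + (211/512)x + 211/512
check: T g = -(3/4)x^5 - (15/64)x^4 - (15/128)x^3 - (45/512)x^2 - (301/512)x + 211/512
so T g − 1·g = 4x^6 + (1/2)x^2 - x = f ✓

the result is g(x) = -4x^6 - (3/4)x^5 - (15/64)x^4 - (15/128)x^3 - (301/512)x^2 + (211/512)x + 211/512


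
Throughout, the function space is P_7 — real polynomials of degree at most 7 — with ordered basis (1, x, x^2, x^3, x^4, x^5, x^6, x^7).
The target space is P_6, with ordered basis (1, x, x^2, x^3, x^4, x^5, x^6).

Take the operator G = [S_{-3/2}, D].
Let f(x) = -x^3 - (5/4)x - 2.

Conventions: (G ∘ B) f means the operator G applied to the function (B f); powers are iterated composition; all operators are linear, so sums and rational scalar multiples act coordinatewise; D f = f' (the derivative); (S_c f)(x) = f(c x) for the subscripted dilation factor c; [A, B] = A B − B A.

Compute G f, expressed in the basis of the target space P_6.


the image equals g(x) = -(135/8)x^2 - 25/8

D f = -3x^2 - 5/4
S_{-3/2} D f = -(27/4)x^2 - 5/4
S_{-3/2} f = (27/8)x^3 + (15/8)x - 2
D S_{-3/2} f = (81/8)x^2 + 15/8
[S_{-3/2}, D] f = -(135/8)x^2 - 25/8


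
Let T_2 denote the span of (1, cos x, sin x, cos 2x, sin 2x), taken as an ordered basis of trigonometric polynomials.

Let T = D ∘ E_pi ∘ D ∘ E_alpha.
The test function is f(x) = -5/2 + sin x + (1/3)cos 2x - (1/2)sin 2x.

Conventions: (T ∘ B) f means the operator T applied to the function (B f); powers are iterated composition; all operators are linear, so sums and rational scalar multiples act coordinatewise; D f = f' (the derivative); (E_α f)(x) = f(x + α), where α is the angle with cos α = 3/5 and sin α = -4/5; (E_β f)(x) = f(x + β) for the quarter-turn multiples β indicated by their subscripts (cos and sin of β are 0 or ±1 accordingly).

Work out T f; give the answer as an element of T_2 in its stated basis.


E_alpha f = -5/2 - (4/5)cos x + (3/5)sin x + (29/75)cos 2x + (23/50)sin 2x
D E_alpha f = (3/5)cos x + (4/5)sin x + (23/25)cos 2x - (58/75)sin 2x
E_pi D E_alpha f = -(3/5)cos x - (4/5)sin x + (23/25)cos 2x - (58/75)sin 2x
D (E_pi ∘ D ∘ E_alpha) f = -(4/5)cos x + (3/5)sin x - (116/75)cos 2x - (46/25)sin 2x

the result is g(x) = -(4/5)cos x + (3/5)sin x - (116/75)cos 2x - (46/25)sin 2x


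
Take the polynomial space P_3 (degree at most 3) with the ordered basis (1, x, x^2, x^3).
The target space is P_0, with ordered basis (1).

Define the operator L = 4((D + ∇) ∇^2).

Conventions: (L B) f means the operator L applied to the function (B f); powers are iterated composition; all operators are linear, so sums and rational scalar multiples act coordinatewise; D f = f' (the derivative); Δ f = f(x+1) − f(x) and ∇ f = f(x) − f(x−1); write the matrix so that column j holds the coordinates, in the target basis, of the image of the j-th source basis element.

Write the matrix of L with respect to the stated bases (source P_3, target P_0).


the matrix is [[0, 0, 0, 48]] (rows listed top to bottom)

image of 1: 0
image of x: 0
image of x^2: 0
image of x^3: 48
each image's coordinates form column j of the matrix


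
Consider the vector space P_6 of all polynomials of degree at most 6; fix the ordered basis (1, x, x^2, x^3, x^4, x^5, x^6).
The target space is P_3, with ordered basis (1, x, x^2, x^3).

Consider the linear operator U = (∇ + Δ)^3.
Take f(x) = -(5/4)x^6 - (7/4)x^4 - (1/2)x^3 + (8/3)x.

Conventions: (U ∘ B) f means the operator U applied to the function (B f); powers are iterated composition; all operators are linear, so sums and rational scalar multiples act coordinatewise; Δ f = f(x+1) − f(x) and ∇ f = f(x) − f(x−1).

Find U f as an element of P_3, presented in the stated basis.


∇ f = -(15/2)x^5 + (75/4)x^4 - 32x^3 + (111/4)x^2 - 13x + 31/6
Δ f = -(15/2)x^5 - (75/4)x^4 - 32x^3 - (123/4)x^2 - 16x - 5/6
(∇ + Δ) f = -15x^5 - 64x^3 - 3x^2 - 29x + 13/3
∇ (∇ + Δ) f = -75x^4 + 150x^3 - 342x^2 + 261x - 105
Δ (∇ + Δ) f = -75x^4 - 150x^3 - 342x^2 - 273x - 111
(∇ + Δ) (∇ + Δ) f = -150x^4 - 684x^2 - 12x - 216
∇ (∇ + Δ) (∇ + Δ) f = -600x^3 + 900x^2 - 1968x + 822
Δ (∇ + Δ) (∇ + Δ) f = -600x^3 - 900x^2 - 1968x - 846
(∇ + Δ) (∇ + Δ) (∇ + Δ) f = -1200x^3 - 3936x - 24

g(x) = -1200x^3 - 3936x - 24


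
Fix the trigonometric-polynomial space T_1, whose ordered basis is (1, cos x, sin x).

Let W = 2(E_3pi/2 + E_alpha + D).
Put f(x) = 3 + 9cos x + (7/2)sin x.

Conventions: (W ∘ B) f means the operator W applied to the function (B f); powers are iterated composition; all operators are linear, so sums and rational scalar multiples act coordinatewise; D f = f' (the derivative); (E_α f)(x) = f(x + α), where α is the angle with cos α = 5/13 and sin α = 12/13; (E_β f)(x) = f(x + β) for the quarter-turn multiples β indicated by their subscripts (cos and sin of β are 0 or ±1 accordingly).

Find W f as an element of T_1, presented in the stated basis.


g(x) = 12 + (174/13)cos x - (181/13)sin x

E_3pi/2 f = 3 - (7/2)cos x + 9sin x
E_alpha f = 3 + (87/13)cos x - (181/26)sin x
D f = (7/2)cos x - 9sin x
(E_3pi/2 + E_alpha + D) f = 6 + (87/13)cos x - (181/26)sin x
(2(E_3pi/2 + E_alpha + D)) f = 12 + (174/13)cos x - (181/13)sin x


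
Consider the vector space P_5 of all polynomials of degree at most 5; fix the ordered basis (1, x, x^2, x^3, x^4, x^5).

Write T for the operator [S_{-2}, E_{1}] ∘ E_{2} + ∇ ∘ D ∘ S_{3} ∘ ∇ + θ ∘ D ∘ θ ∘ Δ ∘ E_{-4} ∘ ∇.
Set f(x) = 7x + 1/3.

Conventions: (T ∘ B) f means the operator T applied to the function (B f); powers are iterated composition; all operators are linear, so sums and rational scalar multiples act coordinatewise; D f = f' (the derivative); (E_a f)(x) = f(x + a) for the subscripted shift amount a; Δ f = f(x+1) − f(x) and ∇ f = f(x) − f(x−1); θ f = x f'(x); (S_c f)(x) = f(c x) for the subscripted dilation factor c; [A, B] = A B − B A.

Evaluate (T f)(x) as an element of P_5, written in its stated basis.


E_{2} f = 7x + 43/3
E_{1} E_{2} f = 7x + 64/3
S_{-2} E_{1} E_{2} f = -14x + 64/3
S_{-2} E_{2} f = -14x + 43/3
E_{1} S_{-2} E_{2} f = -14x + 1/3
[S_{-2}, E_{1}] E_{2} f = 21
∇ f = 7
S_{3} ∇ f = 7
D S_{3} ∇ f = 0
∇ (D ∘ S_{3}) ∇ f = 0
∇ f = 7
E_{-4} ∇ f = 7
Δ E_{-4} ∇ f = 0
θ (Δ ∘ E_{-4} ∘ ∇) f = 0
D θ (Δ ∘ E_{-4} ∘ ∇) f = 0
θ D θ (Δ ∘ E_{-4} ∘ ∇) f = 0
([S_{-2}, E_{1}] ∘ E_{2} + ∇ ∘ D ∘ S_{3} ∘ ∇ + θ ∘ D ∘ θ ∘ Δ ∘ E_{-4} ∘ ∇) f = 21

the image equals g(x) = 21


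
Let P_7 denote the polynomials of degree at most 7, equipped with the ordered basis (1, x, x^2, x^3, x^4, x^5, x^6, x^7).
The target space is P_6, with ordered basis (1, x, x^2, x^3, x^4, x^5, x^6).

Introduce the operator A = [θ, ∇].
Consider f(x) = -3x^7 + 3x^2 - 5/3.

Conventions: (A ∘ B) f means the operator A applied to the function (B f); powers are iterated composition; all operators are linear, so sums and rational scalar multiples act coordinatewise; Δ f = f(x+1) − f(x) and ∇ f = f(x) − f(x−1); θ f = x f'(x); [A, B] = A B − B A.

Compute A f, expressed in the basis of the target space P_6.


g(x) = 21x^6 - 126x^5 + 315x^4 - 420x^3 + 315x^2 - 132x + 27

∇ f = -21x^6 + 63x^5 - 105x^4 + 105x^3 - 63x^2 + 27x - 6
θ ∇ f = -126x^6 + 315x^5 - 420x^4 + 315x^3 - 126x^2 + 27x
θ f = -21x^7 + 6x^2
∇ θ f = -147x^6 + 441x^5 - 735x^4 + 735x^3 - 441x^2 + 159x - 27
[θ, ∇] f = 21x^6 - 126x^5 + 315x^4 - 420x^3 + 315x^2 - 132x + 27


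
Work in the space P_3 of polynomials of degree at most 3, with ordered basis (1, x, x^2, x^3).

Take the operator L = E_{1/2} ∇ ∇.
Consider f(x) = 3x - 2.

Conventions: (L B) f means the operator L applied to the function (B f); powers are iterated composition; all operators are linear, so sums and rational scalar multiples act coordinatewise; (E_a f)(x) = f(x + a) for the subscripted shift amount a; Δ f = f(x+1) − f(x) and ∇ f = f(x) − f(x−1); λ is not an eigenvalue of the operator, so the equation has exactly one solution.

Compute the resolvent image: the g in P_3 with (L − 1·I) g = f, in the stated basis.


write g with unknown coordinates in the stated basis and equate coefficients in (L − 1·I) g = f
solving from the highest basis element down gives g = -3x + 2
check: L g = 0
so L g − 1·g = 3x - 2 = f ✓

the result is g(x) = -3x + 2


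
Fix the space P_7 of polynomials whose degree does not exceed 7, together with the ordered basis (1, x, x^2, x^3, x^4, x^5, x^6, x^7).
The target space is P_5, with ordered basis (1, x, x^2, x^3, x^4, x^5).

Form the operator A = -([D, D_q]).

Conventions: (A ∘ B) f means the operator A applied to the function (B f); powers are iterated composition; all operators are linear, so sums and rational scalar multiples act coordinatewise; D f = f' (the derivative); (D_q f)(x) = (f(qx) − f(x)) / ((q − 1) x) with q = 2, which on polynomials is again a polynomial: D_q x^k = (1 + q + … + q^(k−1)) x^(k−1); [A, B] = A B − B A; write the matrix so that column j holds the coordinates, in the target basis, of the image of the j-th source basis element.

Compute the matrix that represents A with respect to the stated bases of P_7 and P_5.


the matrix is [[0, 0, -1, 0, 0, 0, 0, 0]; [0, 0, 0, -5, 0, 0, 0, 0]; [0, 0, 0, 0, -17, 0, 0, 0]; [0, 0, 0, 0, 0, -49, 0, 0]; [0, 0, 0, 0, 0, 0, -129, 0]; [0, 0, 0, 0, 0, 0, 0, -321]] (rows listed top to bottom)

image of 1: 0
image of x: 0
image of x^2: -1
image of x^3: -5x
image of x^4: -17x^2
image of x^5: -49x^3
image of x^6: -129x^4
image of x^7: -321x^5
each image's coordinates form column j of the matrix


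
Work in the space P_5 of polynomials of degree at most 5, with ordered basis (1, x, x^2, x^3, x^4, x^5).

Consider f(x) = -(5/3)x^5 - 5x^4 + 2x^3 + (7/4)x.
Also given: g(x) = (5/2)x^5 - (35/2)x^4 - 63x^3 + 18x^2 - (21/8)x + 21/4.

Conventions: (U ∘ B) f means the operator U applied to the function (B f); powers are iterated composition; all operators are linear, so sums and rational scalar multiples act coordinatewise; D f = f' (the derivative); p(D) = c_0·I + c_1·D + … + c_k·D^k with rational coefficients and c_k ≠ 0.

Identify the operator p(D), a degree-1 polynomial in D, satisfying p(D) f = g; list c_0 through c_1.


D^0 f = -(5/3)x^5 - 5x^4 + 2x^3 + (7/4)x
D^1 f = -(25/3)x^4 - 20x^3 + 6x^2 + 7/4
matching coefficients of g against c_0 f + c_1 Df + … from the top degree down determines the c_i
solution: c_0 = -3/2, c_1 = 3

p(D) = -(3/2)·I + 3·D, i.e. c_0 = -3/2, c_1 = 3


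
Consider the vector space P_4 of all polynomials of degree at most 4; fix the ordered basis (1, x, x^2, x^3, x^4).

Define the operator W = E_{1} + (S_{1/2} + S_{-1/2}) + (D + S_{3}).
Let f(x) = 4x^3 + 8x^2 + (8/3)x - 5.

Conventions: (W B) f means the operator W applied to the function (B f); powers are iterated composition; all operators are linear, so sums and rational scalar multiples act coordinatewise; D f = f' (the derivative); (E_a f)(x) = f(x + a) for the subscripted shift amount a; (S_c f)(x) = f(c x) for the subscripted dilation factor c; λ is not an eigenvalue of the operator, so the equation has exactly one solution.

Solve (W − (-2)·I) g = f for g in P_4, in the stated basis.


the result is g(x) = (2/15)x^3 + (72/125)x^2 - (7/1125)x - 6409/6750

write g with unknown coordinates in the stated basis and equate coefficients in (W − (-2)·I) g = f
solving from the highest basis element down gives g = (2/15)x^3 + (72/125)x^2 - (7/1125)x - 6409/6750
check: W g = (56/15)x^3 + (856/125)x^2 + (3014/1125)x - 10466/3375
so W g − (-2)·g = 4x^3 + 8x^2 + (8/3)x - 5 = f ✓


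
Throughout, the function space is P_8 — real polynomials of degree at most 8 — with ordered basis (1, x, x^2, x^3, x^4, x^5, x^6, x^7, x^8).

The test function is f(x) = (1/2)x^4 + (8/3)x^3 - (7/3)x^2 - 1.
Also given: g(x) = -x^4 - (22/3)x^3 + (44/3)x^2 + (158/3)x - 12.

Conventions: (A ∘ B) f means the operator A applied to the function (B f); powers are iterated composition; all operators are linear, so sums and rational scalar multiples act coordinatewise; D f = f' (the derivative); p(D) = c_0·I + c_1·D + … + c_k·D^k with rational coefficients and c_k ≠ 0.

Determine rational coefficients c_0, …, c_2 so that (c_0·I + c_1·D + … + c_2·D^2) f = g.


c_0 = -2, c_1 = -1, c_2 = 3

D^0 f = (1/2)x^4 + (8/3)x^3 - (7/3)x^2 - 1
D^1 f = 2x^3 + 8x^2 - (14/3)x
D^2 f = 6x^2 + 16x - 14/3
matching coefficients of g against c_0 f + c_1 Df + … from the top degree down determines the c_i
solution: c_0 = -2, c_1 = -1, c_2 = 3


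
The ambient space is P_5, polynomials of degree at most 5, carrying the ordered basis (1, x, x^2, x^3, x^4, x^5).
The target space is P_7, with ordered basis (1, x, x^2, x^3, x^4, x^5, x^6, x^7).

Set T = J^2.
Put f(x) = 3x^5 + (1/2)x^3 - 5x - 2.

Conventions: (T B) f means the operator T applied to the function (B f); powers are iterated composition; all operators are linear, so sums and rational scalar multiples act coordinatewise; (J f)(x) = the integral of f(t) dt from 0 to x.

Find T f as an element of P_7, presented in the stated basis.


J f = (1/2)x^6 + (1/8)x^4 - (5/2)x^2 - 2x
J J f = (1/14)x^7 + (1/40)x^5 - (5/6)x^3 - x^2

the image equals g(x) = (1/14)x^7 + (1/40)x^5 - (5/6)x^3 - x^2


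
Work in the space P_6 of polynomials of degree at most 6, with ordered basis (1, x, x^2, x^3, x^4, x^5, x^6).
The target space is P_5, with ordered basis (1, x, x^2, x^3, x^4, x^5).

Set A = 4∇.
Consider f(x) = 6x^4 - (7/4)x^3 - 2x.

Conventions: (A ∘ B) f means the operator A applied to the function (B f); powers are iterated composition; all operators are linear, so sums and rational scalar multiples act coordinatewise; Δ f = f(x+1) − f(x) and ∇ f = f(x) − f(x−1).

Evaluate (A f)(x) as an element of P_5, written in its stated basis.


the image equals g(x) = 96x^3 - 165x^2 + 117x - 39

∇ f = 24x^3 - (165/4)x^2 + (117/4)x - 39/4
(4∇) f = 96x^3 - 165x^2 + 117x - 39


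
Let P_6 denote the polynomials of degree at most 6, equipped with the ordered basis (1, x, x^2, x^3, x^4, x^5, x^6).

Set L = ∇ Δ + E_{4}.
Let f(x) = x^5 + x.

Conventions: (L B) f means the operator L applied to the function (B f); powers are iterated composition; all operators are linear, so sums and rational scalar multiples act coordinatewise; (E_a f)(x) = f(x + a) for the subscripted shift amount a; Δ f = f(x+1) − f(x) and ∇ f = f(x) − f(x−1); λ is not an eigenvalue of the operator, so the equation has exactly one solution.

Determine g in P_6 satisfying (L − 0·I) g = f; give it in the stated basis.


write g with unknown coordinates in the stated basis and equate coefficients in (L − 0·I) g = f
solving from the highest basis element down gives g = x^5 - 20x^4 + 140x^3 - 160x^2 - 2449x + 7852
check: L g = x^5 + x
so L g − 0·g = x^5 + x = f ✓

the image equals g(x) = x^5 - 20x^4 + 140x^3 - 160x^2 - 2449x + 7852


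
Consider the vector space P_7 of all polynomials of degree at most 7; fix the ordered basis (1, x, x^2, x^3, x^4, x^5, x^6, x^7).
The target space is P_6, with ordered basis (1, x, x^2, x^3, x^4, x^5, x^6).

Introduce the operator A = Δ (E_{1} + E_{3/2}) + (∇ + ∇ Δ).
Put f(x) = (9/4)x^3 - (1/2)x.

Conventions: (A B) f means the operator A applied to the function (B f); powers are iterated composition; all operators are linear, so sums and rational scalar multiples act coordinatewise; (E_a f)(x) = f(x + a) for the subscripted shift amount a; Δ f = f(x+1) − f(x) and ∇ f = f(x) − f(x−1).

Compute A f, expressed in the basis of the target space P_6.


E_{1} f = (9/4)x^3 + (27/4)x^2 + (25/4)x + 7/4
E_{3/2} f = (9/4)x^3 + (81/8)x^2 + (235/16)x + 219/32
(E_{1} + E_{3/2}) f = (9/2)x^3 + (135/8)x^2 + (335/16)x + 275/32
Δ (E_{1} + E_{3/2}) f = (27/2)x^2 + (189/4)x + 677/16
∇ f = (27/4)x^2 - (27/4)x + 7/4
Δ f = (27/4)x^2 + (27/4)x + 7/4
∇ Δ f = (27/2)x
(∇ + ∇ Δ) f = (27/4)x^2 + (27/4)x + 7/4
(Δ (E_{1} + E_{3/2}) + (∇ + ∇ Δ)) f = (81/4)x^2 + 54x + 705/16

g(x) = (81/4)x^2 + 54x + 705/16


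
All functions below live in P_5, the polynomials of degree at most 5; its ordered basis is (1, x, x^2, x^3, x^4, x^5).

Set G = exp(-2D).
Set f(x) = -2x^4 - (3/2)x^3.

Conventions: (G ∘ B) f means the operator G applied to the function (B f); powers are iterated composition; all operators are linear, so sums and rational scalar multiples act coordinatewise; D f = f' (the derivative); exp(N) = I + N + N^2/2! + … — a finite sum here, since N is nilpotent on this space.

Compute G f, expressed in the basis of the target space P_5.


order-1 term: 16x^3 + 9x^2
order-2 term: -48x^2 - 18x
order-3 term: 64x + 12
order-4 term: -32
the series for exp(-2D) f terminates at order 4
exp(-2D) f = -2x^4 + (29/2)x^3 - 39x^2 + 46x - 20

the result is g(x) = -2x^4 + (29/2)x^3 - 39x^2 + 46x - 20


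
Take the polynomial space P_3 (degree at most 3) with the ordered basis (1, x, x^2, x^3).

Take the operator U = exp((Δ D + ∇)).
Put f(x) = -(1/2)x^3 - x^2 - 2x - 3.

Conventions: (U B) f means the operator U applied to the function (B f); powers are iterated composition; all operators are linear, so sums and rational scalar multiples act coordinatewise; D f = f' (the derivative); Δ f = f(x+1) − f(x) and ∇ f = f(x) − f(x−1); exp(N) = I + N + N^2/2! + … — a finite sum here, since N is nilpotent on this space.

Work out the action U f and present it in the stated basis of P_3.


order-1 term: -(3/2)x^2 - (7/2)x - 5
order-2 term: -(3/2)x - 5/2
order-3 term: -1/2
the series for exp((Δ D + ∇)) f terminates at order 3
exp((Δ D + ∇)) f = -(1/2)x^3 - (5/2)x^2 - 7x - 11

the image equals g(x) = -(1/2)x^3 - (5/2)x^2 - 7x - 11


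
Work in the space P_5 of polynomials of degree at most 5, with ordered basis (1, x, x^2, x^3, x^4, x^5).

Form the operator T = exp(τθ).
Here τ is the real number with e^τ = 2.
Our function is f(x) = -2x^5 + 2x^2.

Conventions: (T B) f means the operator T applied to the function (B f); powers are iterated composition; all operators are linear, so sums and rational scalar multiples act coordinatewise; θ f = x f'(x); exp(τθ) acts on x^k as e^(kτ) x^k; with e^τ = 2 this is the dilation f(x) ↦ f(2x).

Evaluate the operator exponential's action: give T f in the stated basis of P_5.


the result is g(x) = -64x^5 + 8x^2

exp(τθ) x^k = e^(kτ) x^k; with e^τ = 2 this sends x^k to 2^k x^k
x^2 ↦ 4 x^2
x^5 ↦ 32 x^5
applying this coordinatewise to f: exp(τθ) f = -64x^5 + 8x^2


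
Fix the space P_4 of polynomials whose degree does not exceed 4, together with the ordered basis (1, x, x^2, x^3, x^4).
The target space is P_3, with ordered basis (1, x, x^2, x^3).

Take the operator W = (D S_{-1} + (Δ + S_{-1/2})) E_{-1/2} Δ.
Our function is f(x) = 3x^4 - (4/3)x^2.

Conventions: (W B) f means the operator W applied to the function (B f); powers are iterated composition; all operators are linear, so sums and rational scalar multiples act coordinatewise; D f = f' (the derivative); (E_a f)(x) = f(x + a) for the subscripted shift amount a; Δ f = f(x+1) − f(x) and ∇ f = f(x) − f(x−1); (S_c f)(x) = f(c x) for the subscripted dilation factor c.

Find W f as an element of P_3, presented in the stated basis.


the image equals g(x) = -(3/2)x^3 + (215/6)x + 12

Δ f = 12x^3 + 18x^2 + (28/3)x + 5/3
E_{-1/2} Δ f = 12x^3 + (1/3)x
S_{-1} (E_{-1/2} Δ) f = -12x^3 - (1/3)x
D S_{-1} (E_{-1/2} Δ) f = -36x^2 - 1/3
Δ (E_{-1/2} Δ) f = 36x^2 + 36x + 37/3
S_{-1/2} (E_{-1/2} Δ) f = -(3/2)x^3 - (1/6)x
(Δ + S_{-1/2}) (E_{-1/2} Δ) f = -(3/2)x^3 + 36x^2 + (215/6)x + 37/3
(D S_{-1} + (Δ + S_{-1/2})) (E_{-1/2} Δ) f = -(3/2)x^3 + (215/6)x + 12


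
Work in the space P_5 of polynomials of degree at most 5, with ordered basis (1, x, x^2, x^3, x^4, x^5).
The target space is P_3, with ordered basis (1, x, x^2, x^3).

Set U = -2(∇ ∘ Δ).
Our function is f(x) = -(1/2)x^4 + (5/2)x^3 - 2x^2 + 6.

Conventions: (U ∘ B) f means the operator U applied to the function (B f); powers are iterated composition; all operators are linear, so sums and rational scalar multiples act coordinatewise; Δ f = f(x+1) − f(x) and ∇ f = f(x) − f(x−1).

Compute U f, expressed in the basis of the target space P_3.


Δ f = -2x^3 + (9/2)x^2 + (3/2)x
∇ Δ f = -6x^2 + 15x - 5
(-2(∇ ∘ Δ)) f = 12x^2 - 30x + 10

g(x) = 12x^2 - 30x + 10


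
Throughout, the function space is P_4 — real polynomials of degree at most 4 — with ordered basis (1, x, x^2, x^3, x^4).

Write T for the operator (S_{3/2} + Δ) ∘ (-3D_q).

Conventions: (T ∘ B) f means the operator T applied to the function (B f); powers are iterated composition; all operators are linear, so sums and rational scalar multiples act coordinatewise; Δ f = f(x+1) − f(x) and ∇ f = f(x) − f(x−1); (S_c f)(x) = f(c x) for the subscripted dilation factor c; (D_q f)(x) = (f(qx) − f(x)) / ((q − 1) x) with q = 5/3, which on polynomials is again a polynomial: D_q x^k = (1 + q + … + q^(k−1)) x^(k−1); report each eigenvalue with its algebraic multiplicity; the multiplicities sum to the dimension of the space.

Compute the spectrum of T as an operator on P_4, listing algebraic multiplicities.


λ = 0 (multiplicity 5)

image of 1: 0
image of x: -3
image of x^2: -12x - 8
image of x^3: -(147/4)x^2 - (98/3)x - 49/3
image of x^4: -102x^3 - (272/3)x^2 - (272/3)x - 272/9
the matrix is upper triangular; its diagonal is (0, 0, 0, 0, 0)
for a triangular matrix the eigenvalues are the diagonal entries, with algebraic multiplicity their repetition count


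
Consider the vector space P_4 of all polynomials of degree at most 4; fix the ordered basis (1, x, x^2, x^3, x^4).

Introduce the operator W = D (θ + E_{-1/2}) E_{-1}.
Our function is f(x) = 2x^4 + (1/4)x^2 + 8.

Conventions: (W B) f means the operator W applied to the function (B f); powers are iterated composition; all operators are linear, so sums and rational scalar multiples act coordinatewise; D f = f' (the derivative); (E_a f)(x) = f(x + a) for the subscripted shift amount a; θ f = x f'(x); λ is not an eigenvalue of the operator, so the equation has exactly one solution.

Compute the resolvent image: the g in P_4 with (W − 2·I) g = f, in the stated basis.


write g with unknown coordinates in the stated basis and equate coefficients in (W − 2·I) g = f
solving from the highest basis element down gives g = -x^4 - 10x^3 - (265/8)x^2 - (159/8)x + 303/16
check: W g = -20x^3 - 66x^2 - (159/4)x + 367/8
so W g − 2·g = 2x^4 + (1/4)x^2 + 8 = f ✓

g(x) = -x^4 - 10x^3 - (265/8)x^2 - (159/8)x + 303/16


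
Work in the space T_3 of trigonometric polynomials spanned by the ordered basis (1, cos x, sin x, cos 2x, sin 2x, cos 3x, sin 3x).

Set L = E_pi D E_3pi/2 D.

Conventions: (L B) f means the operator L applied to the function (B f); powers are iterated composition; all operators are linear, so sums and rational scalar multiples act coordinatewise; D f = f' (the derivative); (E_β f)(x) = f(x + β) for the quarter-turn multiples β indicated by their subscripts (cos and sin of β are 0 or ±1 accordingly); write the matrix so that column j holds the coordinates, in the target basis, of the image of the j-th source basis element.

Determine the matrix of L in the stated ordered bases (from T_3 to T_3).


the matrix is [[0, 0, 0, 0, 0, 0, 0]; [0, 0, -1, 0, 0, 0, 0]; [0, 1, 0, 0, 0, 0, 0]; [0, 0, 0, 4, 0, 0, 0]; [0, 0, 0, 0, 4, 0, 0]; [0, 0, 0, 0, 0, 0, 9]; [0, 0, 0, 0, 0, -9, 0]] (rows listed top to bottom)

image of 1: 0
image of cos x: sin x
image of sin x: -cos x
image of cos 2x: 4cos 2x
image of sin 2x: 4sin 2x
image of cos 3x: -9sin 3x
image of sin 3x: 9cos 3x
each image's coordinates form column j of the matrix


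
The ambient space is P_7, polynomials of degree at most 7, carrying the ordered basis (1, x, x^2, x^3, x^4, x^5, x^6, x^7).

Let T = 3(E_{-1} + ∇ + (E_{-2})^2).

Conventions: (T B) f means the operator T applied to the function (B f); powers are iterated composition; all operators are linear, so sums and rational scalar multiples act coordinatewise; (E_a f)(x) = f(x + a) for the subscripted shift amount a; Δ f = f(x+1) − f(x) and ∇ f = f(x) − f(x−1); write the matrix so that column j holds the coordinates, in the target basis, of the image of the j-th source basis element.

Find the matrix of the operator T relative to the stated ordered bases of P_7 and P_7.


the matrix is [[6, -12, 48, -192, 768, -3072, 12288, -49152]; [0, 6, -24, 144, -768, 3840, -18432, 86016]; [0, 0, 6, -36, 288, -1920, 11520, -64512]; [0, 0, 0, 6, -48, 480, -3840, 26880]; [0, 0, 0, 0, 6, -60, 720, -6720]; [0, 0, 0, 0, 0, 6, -72, 1008]; [0, 0, 0, 0, 0, 0, 6, -84]; [0, 0, 0, 0, 0, 0, 0, 6]] (rows listed top to bottom)

image of 1: 6
image of x: 6x - 12
image of x^2: 6x^2 - 24x + 48
image of x^3: 6x^3 - 36x^2 + 144x - 192
image of x^4: 6x^4 - 48x^3 + 288x^2 - 768x + 768
image of x^5: 6x^5 - 60x^4 + 480x^3 - 1920x^2 + 3840x - 3072
image of x^6: 6x^6 - 72x^5 + 720x^4 - 3840x^3 + 11520x^2 - 18432x + 12288
image of x^7: 6x^7 - 84x^6 + 1008x^5 - 6720x^4 + 26880x^3 - 64512x^2 + 86016x - 49152
each image's coordinates form column j of the matrix


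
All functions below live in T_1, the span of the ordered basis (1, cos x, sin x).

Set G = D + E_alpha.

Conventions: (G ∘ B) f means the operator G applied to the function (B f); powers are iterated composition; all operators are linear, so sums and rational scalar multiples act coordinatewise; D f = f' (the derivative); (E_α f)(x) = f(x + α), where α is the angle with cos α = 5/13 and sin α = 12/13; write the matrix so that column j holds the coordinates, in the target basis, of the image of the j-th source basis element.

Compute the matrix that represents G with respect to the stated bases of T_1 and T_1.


the matrix is [[1, 0, 0]; [0, 5/13, 25/13]; [0, -25/13, 5/13]] (rows listed top to bottom)

image of 1: 1
image of cos x: (5/13)cos x - (25/13)sin x
image of sin x: (25/13)cos x + (5/13)sin x
each image's coordinates form column j of the matrix


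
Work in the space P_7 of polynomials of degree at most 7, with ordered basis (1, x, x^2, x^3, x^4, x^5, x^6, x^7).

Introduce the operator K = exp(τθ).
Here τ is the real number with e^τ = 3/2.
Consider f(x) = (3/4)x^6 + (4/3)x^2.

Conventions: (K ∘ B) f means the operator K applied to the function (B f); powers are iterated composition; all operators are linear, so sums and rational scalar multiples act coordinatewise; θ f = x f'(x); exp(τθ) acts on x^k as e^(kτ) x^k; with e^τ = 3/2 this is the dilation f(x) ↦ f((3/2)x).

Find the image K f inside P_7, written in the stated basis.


the image equals g(x) = (2187/256)x^6 + 3x^2

exp(τθ) x^k = e^(kτ) x^k; with e^τ = 3/2 this sends x^k to (3/2)^k x^k
x^2 ↦ 9/4 x^2
x^6 ↦ 729/64 x^6
applying this coordinatewise to f: exp(τθ) f = (2187/256)x^6 + 3x^2


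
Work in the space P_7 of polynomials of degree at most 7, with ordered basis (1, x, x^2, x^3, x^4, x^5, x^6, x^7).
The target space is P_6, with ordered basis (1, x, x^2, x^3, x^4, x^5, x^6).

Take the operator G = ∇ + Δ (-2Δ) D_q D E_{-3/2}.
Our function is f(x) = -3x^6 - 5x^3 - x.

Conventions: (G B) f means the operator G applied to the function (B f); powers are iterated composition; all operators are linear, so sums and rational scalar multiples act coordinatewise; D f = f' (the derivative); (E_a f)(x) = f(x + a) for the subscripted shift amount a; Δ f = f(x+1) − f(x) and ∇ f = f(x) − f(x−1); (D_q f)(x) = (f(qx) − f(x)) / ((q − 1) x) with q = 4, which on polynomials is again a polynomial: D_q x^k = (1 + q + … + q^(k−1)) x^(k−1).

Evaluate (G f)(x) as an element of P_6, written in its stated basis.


∇ f = -18x^5 + 45x^4 - 60x^3 + 30x^2 - 3x - 3
E_{-3/2} f = -3x^6 + 27x^5 - (405/4)x^4 + (395/2)x^3 - (3285/16)x^2 + (1631/16)x - 1011/64
D E_{-3/2} f = -18x^5 + 135x^4 - 405x^3 + (1185/2)x^2 - (3285/8)x + 1631/16
D_q D E_{-3/2} f = -6138x^4 + 11475x^3 - 8505x^2 + (5925/2)x - 3285/8
Δ (D_q D E_{-3/2}) f = -24552x^3 - 2403x^2 - 7137x - 411/2
(-2Δ) (D_q D E_{-3/2}) f = 49104x^3 + 4806x^2 + 14274x + 411
Δ (-2Δ) (D_q D E_{-3/2}) f = 147312x^2 + 156924x + 68184
(∇ + Δ (-2Δ) D_q D E_{-3/2}) f = -18x^5 + 45x^4 - 60x^3 + 147342x^2 + 156921x + 68181

the image equals g(x) = -18x^5 + 45x^4 - 60x^3 + 147342x^2 + 156921x + 68181


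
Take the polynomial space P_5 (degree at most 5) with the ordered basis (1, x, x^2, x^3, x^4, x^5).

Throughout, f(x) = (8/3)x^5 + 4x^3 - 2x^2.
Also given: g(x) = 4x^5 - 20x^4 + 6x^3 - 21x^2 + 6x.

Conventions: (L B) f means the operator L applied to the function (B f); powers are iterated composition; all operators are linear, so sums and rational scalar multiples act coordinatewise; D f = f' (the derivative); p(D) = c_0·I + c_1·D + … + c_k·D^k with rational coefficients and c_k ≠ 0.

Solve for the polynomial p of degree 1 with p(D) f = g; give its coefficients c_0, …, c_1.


p(D) = (3/2)·I − (3/2)·D, i.e. c_0 = 3/2, c_1 = -3/2

D^0 f = (8/3)x^5 + 4x^3 - 2x^2
D^1 f = (40/3)x^4 + 12x^2 - 4x
matching coefficients of g against c_0 f + c_1 Df + … from the top degree down determines the c_i
solution: c_0 = 3/2, c_1 = -3/2


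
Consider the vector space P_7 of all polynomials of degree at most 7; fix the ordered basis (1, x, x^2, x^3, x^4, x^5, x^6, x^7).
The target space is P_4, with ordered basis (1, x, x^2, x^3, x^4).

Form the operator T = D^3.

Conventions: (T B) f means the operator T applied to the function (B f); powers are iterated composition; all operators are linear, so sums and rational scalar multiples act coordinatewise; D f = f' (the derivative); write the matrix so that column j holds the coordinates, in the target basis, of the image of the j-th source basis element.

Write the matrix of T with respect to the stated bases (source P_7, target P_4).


image of 1: 0
image of x: 0
image of x^2: 0
image of x^3: 6
image of x^4: 24x
image of x^5: 60x^2
image of x^6: 120x^3
image of x^7: 210x^4
each image's coordinates form column j of the matrix

the matrix is [[0, 0, 0, 6, 0, 0, 0, 0]; [0, 0, 0, 0, 24, 0, 0, 0]; [0, 0, 0, 0, 0, 60, 0, 0]; [0, 0, 0, 0, 0, 0, 120, 0]; [0, 0, 0, 0, 0, 0, 0, 210]] (rows listed top to bottom)


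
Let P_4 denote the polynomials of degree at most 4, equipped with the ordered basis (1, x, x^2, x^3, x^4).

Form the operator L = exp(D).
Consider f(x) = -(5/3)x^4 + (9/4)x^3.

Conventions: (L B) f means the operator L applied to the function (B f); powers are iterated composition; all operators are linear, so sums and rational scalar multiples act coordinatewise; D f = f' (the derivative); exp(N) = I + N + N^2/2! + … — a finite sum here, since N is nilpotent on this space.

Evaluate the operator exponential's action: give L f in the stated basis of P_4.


order-1 term: -(20/3)x^3 + (27/4)x^2
order-2 term: -10x^2 + (27/4)x
order-3 term: -(20/3)x + 9/4
order-4 term: -5/3
the series for exp(D) f terminates at order 4
exp(D) f = -(5/3)x^4 - (53/12)x^3 - (13/4)x^2 + (1/12)x + 7/12

g(x) = -(5/3)x^4 - (53/12)x^3 - (13/4)x^2 + (1/12)x + 7/12


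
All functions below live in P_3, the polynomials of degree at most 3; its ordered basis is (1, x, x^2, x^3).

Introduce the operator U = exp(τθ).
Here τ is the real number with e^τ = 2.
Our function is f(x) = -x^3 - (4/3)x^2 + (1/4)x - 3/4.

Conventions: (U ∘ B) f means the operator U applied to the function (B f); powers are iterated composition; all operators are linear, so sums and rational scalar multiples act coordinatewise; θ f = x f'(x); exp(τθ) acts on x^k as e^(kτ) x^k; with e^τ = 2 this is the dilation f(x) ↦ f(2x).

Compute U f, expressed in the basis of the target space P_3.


exp(τθ) x^k = e^(kτ) x^k; with e^τ = 2 this sends x^k to 2^k x^k
x ↦ 2 x
x^2 ↦ 4 x^2
x^3 ↦ 8 x^3
applying this coordinatewise to f: exp(τθ) f = -8x^3 - (16/3)x^2 + (1/2)x - 3/4

g(x) = -8x^3 - (16/3)x^2 + (1/2)x - 3/4


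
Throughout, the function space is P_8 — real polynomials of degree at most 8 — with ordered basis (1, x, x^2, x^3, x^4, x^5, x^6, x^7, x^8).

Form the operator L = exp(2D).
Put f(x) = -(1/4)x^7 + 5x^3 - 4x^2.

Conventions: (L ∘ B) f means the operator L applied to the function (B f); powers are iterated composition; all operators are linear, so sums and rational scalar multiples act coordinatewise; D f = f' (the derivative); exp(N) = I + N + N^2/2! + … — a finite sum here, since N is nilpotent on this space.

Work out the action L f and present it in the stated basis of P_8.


the image equals g(x) = -(1/4)x^7 - (7/2)x^6 - 21x^5 - 70x^4 - 135x^3 - 142x^2 - 68x - 8

order-1 term: -(7/2)x^6 + 30x^2 - 16x
order-2 term: -21x^5 + 60x - 16
order-3 term: -70x^4 + 40
order-4 term: -140x^3
order-5 term: -168x^2
order-6 term: -112x
order-7 term: -32
the series for exp(2D) f terminates at order 7
exp(2D) f = -(1/4)x^7 - (7/2)x^6 - 21x^5 - 70x^4 - 135x^3 - 142x^2 - 68x - 8
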